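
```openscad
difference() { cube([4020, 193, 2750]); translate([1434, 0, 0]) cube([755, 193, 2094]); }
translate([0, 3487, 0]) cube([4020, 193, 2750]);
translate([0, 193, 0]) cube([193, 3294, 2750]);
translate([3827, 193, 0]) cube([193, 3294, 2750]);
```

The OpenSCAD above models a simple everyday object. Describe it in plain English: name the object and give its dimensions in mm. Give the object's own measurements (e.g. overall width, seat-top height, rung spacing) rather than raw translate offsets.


A single room: four walls, each 2750 mm tall and 193 mm thick, enclosing an outside footprint 4020×3680 mm (x × y), no floor or roof. The front and back walls (−y and +y sides) run the full x-width; the side walls fit between their inner faces. A door opening 755 mm wide and 2094 mm tall is cut through the front wall from the floor up, its −x edge 1434 mm from the wall's −x end.


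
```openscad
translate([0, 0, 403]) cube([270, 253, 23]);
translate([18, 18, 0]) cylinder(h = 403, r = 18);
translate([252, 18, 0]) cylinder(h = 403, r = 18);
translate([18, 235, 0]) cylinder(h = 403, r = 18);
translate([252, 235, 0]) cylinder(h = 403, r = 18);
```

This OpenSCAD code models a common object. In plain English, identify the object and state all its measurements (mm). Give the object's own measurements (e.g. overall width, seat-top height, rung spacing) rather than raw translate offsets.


A simple wooden stool: a rectangular seat 270 mm (x) by 253 mm (y), 23 mm thick, top face at z = 426 mm, on four round legs, each 36 mm in diameter. The legs rest on z = 0, each leg's axis is inset half a diameter from the nearest pair of seat edges (so the leg's bounding box is flush with the corner).


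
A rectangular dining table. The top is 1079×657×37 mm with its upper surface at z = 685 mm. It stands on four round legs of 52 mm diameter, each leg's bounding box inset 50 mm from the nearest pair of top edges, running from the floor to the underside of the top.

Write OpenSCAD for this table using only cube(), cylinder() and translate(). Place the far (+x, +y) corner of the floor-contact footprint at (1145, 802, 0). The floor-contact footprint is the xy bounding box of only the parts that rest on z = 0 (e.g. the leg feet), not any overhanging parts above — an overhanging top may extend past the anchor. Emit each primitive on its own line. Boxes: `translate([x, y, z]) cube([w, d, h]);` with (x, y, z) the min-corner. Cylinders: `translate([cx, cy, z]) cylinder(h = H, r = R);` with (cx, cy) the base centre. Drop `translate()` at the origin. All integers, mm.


translate([116, 195, 648]) cube([1079, 657, 37]);
translate([192, 271, 0]) cylinder(h = 648, r = 26);
translate([1119, 271, 0]) cylinder(h = 648, r = 26);
translate([192, 776, 0]) cylinder(h = 648, r = 26);
translate([1119, 776, 0]) cylinder(h = 648, r = 26);


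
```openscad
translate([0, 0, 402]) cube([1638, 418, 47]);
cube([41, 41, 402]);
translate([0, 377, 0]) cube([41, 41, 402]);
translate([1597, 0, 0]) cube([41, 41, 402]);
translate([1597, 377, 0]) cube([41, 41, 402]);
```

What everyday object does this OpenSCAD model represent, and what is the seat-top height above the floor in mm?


A bench. The seat-top height is 449 mm.

A long slab on four corner posts — a bench. The slab sits at z = 402 with thickness 47, so the top is 402 + 47 = 449 mm.


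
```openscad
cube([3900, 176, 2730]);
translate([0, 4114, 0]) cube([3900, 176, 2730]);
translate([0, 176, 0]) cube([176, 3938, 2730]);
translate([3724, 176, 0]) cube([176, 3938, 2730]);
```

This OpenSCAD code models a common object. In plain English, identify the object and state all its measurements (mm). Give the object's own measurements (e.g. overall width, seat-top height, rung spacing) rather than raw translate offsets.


The wall frame of a small rectangular building: four walls, each 2730 mm tall and 176 mm thick, enclosing a footprint 3900 mm (x) by 4290 mm (y) outside-to-outside, with no floor or roof. The front and back walls (the −y and +y sides) span the full width; the two side walls fit between them.


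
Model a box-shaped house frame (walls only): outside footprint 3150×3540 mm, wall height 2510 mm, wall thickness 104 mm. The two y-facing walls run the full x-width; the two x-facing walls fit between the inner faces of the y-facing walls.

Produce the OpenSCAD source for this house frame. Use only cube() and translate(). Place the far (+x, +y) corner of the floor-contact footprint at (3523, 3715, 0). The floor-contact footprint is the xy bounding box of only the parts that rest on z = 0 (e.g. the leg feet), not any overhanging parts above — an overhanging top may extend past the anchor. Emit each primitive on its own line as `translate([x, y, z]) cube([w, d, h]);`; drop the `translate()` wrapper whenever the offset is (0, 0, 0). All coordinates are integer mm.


translate([373, 175, 0]) cube([3150, 104, 2510]);
translate([373, 3611, 0]) cube([3150, 104, 2510]);
translate([373, 279, 0]) cube([104, 3332, 2510]);
translate([3419, 279, 0]) cube([104, 3332, 2510]);


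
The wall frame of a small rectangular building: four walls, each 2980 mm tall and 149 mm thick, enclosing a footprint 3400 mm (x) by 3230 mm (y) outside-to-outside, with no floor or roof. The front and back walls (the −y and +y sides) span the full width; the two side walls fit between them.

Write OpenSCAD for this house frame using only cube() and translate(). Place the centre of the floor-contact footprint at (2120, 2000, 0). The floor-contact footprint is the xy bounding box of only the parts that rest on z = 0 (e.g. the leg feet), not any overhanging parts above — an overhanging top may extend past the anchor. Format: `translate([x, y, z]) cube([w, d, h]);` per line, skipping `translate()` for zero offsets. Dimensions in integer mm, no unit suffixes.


translate([420, 385, 0]) cube([3400, 149, 2980]);
translate([420, 3466, 0]) cube([3400, 149, 2980]);
translate([420, 534, 0]) cube([149, 2932, 2980]);
translate([3671, 534, 0]) cube([149, 2932, 2980]);


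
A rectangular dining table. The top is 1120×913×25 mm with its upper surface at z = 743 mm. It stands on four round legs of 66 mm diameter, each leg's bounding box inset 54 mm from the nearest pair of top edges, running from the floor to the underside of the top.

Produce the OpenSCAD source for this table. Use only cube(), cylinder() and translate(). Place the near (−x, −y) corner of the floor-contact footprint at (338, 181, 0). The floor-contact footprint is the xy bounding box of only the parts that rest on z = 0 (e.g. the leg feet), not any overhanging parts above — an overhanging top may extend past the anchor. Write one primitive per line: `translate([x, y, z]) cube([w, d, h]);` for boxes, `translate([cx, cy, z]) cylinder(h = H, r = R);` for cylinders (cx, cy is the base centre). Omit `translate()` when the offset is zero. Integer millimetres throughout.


// leg_h = 743 - 25 = 718
translate([284, 127, 718]) cube([1120, 913, 25]);
translate([371, 214, 0]) cylinder(h = 718, r = 33);
translate([1317, 214, 0]) cylinder(h = 718, r = 33);
translate([371, 953, 0]) cylinder(h = 718, r = 33);
translate([1317, 953, 0]) cylinder(h = 718, r = 33);


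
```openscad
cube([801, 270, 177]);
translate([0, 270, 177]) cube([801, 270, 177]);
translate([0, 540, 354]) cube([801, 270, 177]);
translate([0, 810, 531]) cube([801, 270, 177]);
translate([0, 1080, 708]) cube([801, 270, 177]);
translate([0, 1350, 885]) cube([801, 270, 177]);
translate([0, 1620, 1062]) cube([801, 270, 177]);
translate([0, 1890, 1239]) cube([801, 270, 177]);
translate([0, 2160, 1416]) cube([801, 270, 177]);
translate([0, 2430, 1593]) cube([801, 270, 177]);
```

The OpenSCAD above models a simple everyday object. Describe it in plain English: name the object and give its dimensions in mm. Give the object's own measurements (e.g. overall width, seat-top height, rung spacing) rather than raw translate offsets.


A straight staircase of 10 solid steps. Each step is 801 mm wide (x), 270 mm deep (y, the going) and 177 mm tall (the rise). The first step rests on the floor; each subsequent step sits one going further in +y and one rise higher in +z, directly behind and above the previous step with no overlap.


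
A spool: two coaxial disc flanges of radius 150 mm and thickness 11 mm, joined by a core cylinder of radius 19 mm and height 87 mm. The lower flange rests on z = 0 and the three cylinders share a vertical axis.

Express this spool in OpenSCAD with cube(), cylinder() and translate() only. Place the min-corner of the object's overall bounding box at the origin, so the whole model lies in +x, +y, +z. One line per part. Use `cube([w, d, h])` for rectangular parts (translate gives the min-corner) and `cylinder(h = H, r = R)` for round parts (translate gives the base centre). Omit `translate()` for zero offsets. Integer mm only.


translate([150, 150, 0]) cylinder(h = 11, r = 150);
translate([150, 150, 11]) cylinder(h = 87, r = 19);
translate([150, 150, 98]) cylinder(h = 11, r = 150);


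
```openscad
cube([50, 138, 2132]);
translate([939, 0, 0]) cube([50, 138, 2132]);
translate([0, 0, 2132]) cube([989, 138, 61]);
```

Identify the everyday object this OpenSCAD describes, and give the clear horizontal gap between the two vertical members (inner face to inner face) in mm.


A door frame. The clear opening width is 889 mm.

Two 2132 mm tall posts with a header on top — a door frame. The left jamb is 50 mm wide at x = 0; the right jamb starts at x = 939. The clear opening is 939 − 50 = 889 mm.


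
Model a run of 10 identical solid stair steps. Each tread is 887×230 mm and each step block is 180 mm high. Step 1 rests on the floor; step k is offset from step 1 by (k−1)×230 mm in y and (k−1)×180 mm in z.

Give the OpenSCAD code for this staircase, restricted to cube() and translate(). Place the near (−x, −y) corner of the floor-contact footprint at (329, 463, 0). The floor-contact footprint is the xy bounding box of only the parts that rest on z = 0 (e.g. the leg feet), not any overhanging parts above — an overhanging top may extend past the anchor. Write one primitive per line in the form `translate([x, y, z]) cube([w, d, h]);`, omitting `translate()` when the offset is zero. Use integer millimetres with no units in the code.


translate([329, 463, 0]) cube([887, 230, 180]);
translate([329, 693, 180]) cube([887, 230, 180]);
translate([329, 923, 360]) cube([887, 230, 180]);
translate([329, 1153, 540]) cube([887, 230, 180]);
translate([329, 1383, 720]) cube([887, 230, 180]);
translate([329, 1613, 900]) cube([887, 230, 180]);
translate([329, 1843, 1080]) cube([887, 230, 180]);
translate([329, 2073, 1260]) cube([887, 230, 180]);
translate([329, 2303, 1440]) cube([887, 230, 180]);
translate([329, 2533, 1620]) cube([887, 230, 180]);


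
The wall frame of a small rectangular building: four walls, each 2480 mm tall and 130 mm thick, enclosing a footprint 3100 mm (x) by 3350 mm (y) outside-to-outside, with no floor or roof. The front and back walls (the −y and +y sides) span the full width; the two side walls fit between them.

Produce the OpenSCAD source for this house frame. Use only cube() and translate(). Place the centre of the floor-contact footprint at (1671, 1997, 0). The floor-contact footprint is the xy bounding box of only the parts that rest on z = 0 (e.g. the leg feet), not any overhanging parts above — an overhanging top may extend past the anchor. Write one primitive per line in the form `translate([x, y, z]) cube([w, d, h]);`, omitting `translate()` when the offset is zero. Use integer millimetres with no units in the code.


translate([121, 322, 0]) cube([3100, 130, 2480]);
translate([121, 3542, 0]) cube([3100, 130, 2480]);
translate([121, 452, 0]) cube([130, 3090, 2480]);
translate([3091, 452, 0]) cube([130, 3090, 2480]);


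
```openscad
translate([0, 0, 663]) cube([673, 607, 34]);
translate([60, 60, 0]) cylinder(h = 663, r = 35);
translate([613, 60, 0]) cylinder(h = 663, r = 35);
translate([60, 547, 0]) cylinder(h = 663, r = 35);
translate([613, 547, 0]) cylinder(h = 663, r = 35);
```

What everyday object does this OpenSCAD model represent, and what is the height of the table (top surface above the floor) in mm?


A table. The table height is 697 mm.

A 673×607×34 slab sits at z = 663 on four Ø70 mm round legs — a table. The top surface is at 663 + 34 = 697 mm.


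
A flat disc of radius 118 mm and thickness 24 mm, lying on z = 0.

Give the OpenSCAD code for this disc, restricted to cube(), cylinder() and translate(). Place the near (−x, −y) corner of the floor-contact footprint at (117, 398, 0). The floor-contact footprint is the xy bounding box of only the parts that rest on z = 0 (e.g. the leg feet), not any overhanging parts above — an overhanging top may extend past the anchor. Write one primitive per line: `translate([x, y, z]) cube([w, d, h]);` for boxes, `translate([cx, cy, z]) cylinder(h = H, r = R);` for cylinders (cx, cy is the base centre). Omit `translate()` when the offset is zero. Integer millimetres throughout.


translate([235, 516, 0]) cylinder(h = 24, r = 118);


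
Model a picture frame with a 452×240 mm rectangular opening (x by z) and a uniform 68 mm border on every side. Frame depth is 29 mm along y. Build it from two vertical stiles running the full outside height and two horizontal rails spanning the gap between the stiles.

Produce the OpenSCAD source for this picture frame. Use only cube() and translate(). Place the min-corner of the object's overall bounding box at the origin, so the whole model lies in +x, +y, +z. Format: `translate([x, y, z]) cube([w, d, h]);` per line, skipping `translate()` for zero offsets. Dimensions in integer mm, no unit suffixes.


cube([68, 29, 376]);
translate([520, 0, 0]) cube([68, 29, 376]);
translate([68, 0, 0]) cube([452, 29, 68]);
translate([68, 0, 308]) cube([452, 29, 68]);


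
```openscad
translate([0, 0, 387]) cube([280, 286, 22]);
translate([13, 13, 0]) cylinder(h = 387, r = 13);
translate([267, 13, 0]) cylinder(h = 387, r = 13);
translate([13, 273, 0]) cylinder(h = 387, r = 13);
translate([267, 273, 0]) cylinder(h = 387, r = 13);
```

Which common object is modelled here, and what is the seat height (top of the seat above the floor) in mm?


A stool. The seat height is 409 mm.

A 280×286×22 slab at z = 387 on four corner cylinders — a stool. The seat top is 387 + 22 = 409 mm.


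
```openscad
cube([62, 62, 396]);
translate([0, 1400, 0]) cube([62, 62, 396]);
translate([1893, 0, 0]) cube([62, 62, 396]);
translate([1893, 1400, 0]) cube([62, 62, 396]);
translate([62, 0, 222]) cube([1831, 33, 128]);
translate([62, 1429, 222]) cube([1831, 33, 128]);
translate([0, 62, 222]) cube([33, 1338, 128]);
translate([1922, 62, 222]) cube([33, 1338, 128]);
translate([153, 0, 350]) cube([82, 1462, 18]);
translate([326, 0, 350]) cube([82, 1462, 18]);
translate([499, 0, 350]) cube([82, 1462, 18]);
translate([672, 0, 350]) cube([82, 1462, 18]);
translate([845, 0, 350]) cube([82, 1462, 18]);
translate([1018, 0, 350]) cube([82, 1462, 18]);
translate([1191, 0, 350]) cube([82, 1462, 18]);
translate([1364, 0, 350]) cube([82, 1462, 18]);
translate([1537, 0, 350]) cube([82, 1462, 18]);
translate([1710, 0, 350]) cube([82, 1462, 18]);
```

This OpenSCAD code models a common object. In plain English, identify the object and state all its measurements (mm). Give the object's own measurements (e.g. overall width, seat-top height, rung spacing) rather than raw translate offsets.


A bed frame 1955 mm long (x) by 1462 mm wide (y). Four 62×62 mm corner posts, 396 mm tall, at the corners of the footprint. Four rails of 33 mm thickness and 128 mm height run between adjacent posts with their undersides at z = 222 mm, their outer faces flush with the outside of the frame (the two x-running rails run between the posts' inner faces; the two y-running rails run between the posts' inner faces). 10 slats, each 82 mm wide (x) and 18 mm thick, lie across the top of the two x-running rails, running the full 1462 mm width of the frame in y; along x they sit between the end posts with a 91 mm gap after the −x posts and between neighbouring slats, leaving 101 mm before the +x posts.


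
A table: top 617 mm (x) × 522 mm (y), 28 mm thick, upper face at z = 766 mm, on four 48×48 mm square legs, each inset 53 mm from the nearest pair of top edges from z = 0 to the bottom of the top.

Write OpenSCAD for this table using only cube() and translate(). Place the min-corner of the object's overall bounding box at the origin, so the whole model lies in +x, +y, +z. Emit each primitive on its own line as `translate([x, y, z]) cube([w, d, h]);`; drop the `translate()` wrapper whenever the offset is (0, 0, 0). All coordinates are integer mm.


translate([0, 0, 738]) cube([617, 522, 28]);
translate([53, 53, 0]) cube([48, 48, 738]);
translate([516, 53, 0]) cube([48, 48, 738]);
translate([53, 421, 0]) cube([48, 48, 738]);
translate([516, 421, 0]) cube([48, 48, 738]);


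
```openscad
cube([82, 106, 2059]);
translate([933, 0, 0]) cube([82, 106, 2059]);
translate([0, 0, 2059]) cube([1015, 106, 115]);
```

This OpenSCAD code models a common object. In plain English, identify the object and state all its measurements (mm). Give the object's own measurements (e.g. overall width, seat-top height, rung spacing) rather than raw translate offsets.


A door frame. The clear opening is 851 mm wide and 2059 mm high. Two 82 mm wide jambs, 106 mm deep, stand either side of the opening from the floor to the top of the opening. A 115 mm thick head sits across the top of both jambs, spanning the full outside width of the frame.


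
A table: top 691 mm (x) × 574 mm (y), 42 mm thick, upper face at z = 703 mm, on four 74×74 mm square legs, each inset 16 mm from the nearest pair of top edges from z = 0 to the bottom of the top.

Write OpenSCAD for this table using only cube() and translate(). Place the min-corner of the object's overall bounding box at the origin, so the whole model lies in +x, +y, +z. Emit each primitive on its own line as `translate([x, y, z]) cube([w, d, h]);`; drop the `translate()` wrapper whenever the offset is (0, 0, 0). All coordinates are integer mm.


// leg_h = 703 - 42 = 661
translate([0, 0, 661]) cube([691, 574, 42]);
translate([16, 16, 0]) cube([74, 74, 661]);
translate([601, 16, 0]) cube([74, 74, 661]);
translate([16, 484, 0]) cube([74, 74, 661]);
translate([601, 484, 0]) cube([74, 74, 661]);


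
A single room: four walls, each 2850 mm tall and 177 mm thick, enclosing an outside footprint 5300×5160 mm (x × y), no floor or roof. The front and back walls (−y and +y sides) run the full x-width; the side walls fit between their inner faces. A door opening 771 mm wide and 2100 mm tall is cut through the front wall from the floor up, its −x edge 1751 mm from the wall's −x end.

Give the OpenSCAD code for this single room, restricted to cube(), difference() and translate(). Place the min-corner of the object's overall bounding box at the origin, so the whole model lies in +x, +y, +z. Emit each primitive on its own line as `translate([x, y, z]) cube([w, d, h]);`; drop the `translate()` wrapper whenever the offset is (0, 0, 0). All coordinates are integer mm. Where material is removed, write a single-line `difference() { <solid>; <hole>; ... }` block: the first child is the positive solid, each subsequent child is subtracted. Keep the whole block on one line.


difference() { cube([5300, 177, 2850]); translate([1751, 0, 0]) cube([771, 177, 2100]); }
translate([0, 4983, 0]) cube([5300, 177, 2850]);
translate([0, 177, 0]) cube([177, 4806, 2850]);
translate([5123, 177, 0]) cube([177, 4806, 2850]);


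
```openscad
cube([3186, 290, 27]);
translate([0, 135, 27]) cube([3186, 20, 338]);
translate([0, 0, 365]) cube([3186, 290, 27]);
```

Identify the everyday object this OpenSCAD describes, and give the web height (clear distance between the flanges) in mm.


An I-beam. The web height is 338 mm.

Two wide flanges with a thin centred web — an I-beam. Overall 392 mm minus two 27 mm flanges gives a web of 392 − 2·27 = 338 mm.


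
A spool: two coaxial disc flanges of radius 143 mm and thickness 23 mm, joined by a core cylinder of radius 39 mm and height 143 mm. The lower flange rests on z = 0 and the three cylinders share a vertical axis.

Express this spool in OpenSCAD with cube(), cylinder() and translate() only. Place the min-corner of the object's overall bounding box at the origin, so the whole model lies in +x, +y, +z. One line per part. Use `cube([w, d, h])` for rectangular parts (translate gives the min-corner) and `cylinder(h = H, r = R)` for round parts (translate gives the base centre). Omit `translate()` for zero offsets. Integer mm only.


translate([143, 143, 0]) cylinder(h = 23, r = 143);
translate([143, 143, 23]) cylinder(h = 143, r = 39);
translate([143, 143, 166]) cylinder(h = 23, r = 143);


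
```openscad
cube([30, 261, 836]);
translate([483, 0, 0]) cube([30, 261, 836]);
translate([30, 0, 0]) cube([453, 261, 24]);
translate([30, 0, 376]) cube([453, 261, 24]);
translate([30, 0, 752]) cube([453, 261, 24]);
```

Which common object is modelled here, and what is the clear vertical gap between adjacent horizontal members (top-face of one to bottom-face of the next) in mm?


A bookshelf. The clear shelf gap is 352 mm.

Two tall side panels with 3 horizontal boards between them — a bookshelf. The first two shelf undersides are at z = 0 and z = 376; with shelf thickness 24, the clear gap is 376 − 0 − 24 = 352 mm.


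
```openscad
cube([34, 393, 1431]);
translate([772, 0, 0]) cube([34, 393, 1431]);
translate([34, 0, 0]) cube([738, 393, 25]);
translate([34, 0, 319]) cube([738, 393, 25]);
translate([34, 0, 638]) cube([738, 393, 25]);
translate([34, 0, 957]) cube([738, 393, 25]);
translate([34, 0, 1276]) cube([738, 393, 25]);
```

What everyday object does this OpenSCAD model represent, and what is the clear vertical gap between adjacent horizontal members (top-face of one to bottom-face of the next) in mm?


A bookshelf. The clear shelf gap is 294 mm.

Two tall side panels with 5 horizontal boards between them — a bookshelf. The first two shelf undersides are at z = 0 and z = 319; with shelf thickness 25, the clear gap is 319 − 0 − 25 = 294 mm.


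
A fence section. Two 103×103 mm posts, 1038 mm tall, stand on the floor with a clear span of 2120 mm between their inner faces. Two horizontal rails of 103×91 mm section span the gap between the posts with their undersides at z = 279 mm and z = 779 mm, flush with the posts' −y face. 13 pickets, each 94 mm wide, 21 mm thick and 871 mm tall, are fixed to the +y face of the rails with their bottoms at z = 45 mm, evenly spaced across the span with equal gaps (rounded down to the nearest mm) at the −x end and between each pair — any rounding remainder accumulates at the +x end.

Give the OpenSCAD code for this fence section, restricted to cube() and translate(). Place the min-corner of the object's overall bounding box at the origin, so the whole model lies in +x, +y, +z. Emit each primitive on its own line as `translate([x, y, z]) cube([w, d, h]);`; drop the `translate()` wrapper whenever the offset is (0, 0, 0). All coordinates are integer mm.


cube([103, 103, 1038]);
translate([2223, 0, 0]) cube([103, 103, 1038]);
translate([103, 0, 279]) cube([2120, 103, 91]);
translate([103, 0, 779]) cube([2120, 103, 91]);
translate([167, 103, 45]) cube([94, 21, 871]);
translate([325, 103, 45]) cube([94, 21, 871]);
translate([483, 103, 45]) cube([94, 21, 871]);
translate([641, 103, 45]) cube([94, 21, 871]);
translate([799, 103, 45]) cube([94, 21, 871]);
translate([957, 103, 45]) cube([94, 21, 871]);
translate([1115, 103, 45]) cube([94, 21, 871]);
translate([1273, 103, 45]) cube([94, 21, 871]);
translate([1431, 103, 45]) cube([94, 21, 871]);
translate([1589, 103, 45]) cube([94, 21, 871]);
translate([1747, 103, 45]) cube([94, 21, 871]);
translate([1905, 103, 45]) cube([94, 21, 871]);
translate([2063, 103, 45]) cube([94, 21, 871]);


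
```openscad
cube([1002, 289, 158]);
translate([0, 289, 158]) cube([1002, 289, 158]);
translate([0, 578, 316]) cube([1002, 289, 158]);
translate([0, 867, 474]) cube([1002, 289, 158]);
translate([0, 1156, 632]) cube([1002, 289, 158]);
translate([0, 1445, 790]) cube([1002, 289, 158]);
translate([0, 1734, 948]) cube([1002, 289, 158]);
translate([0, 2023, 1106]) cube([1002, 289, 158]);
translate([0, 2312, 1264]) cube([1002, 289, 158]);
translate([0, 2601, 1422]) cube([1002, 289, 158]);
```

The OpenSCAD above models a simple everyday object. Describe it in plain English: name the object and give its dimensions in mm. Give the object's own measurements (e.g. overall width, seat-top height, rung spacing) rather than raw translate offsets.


A straight staircase of 10 solid steps. Each step is 1002 mm wide (x), 289 mm deep (y, the going) and 158 mm tall (the rise). The first step rests on the floor; each subsequent step sits one going further in +y and one rise higher in +z, directly behind and above the previous step with no overlap.


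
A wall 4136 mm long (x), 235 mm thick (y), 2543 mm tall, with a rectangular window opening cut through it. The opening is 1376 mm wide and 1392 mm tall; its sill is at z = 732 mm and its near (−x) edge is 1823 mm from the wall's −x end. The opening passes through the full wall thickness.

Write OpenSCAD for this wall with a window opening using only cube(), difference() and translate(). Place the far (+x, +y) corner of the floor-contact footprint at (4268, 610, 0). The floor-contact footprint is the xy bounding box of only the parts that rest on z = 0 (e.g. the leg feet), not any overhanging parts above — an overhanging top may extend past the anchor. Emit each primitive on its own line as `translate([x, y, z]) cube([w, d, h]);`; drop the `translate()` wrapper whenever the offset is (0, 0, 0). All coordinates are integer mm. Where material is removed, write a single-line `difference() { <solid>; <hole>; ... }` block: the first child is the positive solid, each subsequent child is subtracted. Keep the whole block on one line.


difference() { translate([132, 375, 0]) cube([4136, 235, 2543]); translate([1955, 375, 732]) cube([1376, 235, 1392]); }


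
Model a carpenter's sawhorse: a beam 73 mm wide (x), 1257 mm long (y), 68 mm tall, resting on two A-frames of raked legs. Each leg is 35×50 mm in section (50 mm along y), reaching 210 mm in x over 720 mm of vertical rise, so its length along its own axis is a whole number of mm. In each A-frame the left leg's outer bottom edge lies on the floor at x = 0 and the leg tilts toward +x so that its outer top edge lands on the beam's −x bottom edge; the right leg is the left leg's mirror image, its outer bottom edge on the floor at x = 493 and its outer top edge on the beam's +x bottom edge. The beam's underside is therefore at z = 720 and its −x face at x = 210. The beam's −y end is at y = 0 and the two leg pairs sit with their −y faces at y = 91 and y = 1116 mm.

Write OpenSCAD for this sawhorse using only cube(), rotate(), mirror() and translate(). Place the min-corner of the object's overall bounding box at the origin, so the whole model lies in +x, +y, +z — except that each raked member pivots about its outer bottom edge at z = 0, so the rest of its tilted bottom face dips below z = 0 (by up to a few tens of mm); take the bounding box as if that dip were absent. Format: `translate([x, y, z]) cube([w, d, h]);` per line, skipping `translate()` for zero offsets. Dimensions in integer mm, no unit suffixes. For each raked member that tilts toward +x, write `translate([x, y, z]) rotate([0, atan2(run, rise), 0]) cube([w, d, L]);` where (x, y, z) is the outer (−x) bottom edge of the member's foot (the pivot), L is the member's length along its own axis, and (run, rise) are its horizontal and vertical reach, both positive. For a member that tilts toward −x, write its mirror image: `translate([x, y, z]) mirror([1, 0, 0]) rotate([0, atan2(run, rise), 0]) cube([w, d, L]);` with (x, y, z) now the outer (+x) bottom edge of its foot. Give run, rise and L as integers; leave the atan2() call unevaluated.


translate([210, 0, 720]) cube([73, 1257, 68]);
translate([0, 91, 0]) rotate([0, atan2(210, 720), 0]) cube([35, 50, 750]);
translate([493, 91, 0]) mirror([1, 0, 0]) rotate([0, atan2(210, 720), 0]) cube([35, 50, 750]);
translate([0, 1116, 0]) rotate([0, atan2(210, 720), 0]) cube([35, 50, 750]);
translate([493, 1116, 0]) mirror([1, 0, 0]) rotate([0, atan2(210, 720), 0]) cube([35, 50, 750]);


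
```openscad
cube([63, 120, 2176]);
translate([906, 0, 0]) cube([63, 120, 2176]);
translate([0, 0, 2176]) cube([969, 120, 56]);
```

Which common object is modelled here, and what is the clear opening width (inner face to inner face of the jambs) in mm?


A door frame. The clear opening width is 843 mm.

Two 2176 mm tall posts with a header on top — a door frame. The left jamb is 63 mm wide at x = 0; the right jamb starts at x = 906. The clear opening is 906 − 63 = 843 mm.


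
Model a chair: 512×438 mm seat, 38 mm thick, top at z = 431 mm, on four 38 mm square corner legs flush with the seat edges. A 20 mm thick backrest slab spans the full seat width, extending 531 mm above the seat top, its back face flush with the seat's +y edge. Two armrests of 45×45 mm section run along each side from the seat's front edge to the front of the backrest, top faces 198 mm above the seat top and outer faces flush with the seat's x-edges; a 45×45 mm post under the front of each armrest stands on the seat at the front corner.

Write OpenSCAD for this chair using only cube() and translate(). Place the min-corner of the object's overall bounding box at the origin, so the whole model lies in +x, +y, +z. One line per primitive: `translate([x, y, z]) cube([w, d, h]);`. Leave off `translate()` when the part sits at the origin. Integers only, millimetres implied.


translate([0, 0, 393]) cube([512, 438, 38]);
cube([38, 38, 393]);
translate([474, 0, 0]) cube([38, 38, 393]);
translate([0, 400, 0]) cube([38, 38, 393]);
translate([474, 400, 0]) cube([38, 38, 393]);
translate([0, 418, 431]) cube([512, 20, 531]);
translate([0, 0, 584]) cube([45, 418, 45]);
translate([467, 0, 584]) cube([45, 418, 45]);
translate([0, 0, 431]) cube([45, 45, 153]);
translate([467, 0, 431]) cube([45, 45, 153]);


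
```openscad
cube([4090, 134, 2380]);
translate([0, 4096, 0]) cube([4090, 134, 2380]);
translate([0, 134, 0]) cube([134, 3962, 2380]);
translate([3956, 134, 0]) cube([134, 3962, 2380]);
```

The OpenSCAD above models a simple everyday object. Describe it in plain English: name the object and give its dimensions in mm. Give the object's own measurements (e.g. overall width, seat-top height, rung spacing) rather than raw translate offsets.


The wall frame of a small rectangular building: four walls, each 2380 mm tall and 134 mm thick, enclosing a footprint 4090 mm (x) by 4230 mm (y) outside-to-outside, with no floor or roof. The front and back walls (the −y and +y sides) span the full width; the two side walls fit between them.


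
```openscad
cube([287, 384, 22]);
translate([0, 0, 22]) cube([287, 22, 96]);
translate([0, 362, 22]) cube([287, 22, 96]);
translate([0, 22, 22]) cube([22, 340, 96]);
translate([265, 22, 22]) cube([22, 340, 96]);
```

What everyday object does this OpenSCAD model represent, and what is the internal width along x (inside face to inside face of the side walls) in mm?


An open box. The internal width is 243 mm.

A 287×384 base slab with four walls standing on it — an open box. The base is 287 mm wide and the walls are 22 mm thick, so the internal width is 287 − 2 × 22 = 243 mm.


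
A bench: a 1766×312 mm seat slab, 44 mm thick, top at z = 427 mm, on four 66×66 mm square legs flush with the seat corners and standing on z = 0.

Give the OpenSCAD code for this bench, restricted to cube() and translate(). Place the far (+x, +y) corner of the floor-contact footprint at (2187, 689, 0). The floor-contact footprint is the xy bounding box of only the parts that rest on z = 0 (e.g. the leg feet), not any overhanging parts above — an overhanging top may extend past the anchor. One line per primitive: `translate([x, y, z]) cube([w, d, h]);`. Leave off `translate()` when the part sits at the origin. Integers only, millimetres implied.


translate([421, 377, 383]) cube([1766, 312, 44]);
translate([421, 377, 0]) cube([66, 66, 383]);
translate([421, 623, 0]) cube([66, 66, 383]);
translate([2121, 377, 0]) cube([66, 66, 383]);
translate([2121, 623, 0]) cube([66, 66, 383]);


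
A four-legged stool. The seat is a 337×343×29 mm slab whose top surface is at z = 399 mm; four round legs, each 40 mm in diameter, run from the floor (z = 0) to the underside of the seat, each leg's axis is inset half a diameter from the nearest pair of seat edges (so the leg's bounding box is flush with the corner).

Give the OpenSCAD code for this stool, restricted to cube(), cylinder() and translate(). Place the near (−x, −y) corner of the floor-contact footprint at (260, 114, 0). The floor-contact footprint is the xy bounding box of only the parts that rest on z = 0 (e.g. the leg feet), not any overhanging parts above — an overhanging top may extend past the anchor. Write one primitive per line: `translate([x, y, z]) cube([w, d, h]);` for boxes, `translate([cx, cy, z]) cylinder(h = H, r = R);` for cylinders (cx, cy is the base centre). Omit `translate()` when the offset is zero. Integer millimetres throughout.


translate([260, 114, 370]) cube([337, 343, 29]);
translate([280, 134, 0]) cylinder(h = 370, r = 20);
translate([577, 134, 0]) cylinder(h = 370, r = 20);
translate([280, 437, 0]) cylinder(h = 370, r = 20);
translate([577, 437, 0]) cylinder(h = 370, r = 20);


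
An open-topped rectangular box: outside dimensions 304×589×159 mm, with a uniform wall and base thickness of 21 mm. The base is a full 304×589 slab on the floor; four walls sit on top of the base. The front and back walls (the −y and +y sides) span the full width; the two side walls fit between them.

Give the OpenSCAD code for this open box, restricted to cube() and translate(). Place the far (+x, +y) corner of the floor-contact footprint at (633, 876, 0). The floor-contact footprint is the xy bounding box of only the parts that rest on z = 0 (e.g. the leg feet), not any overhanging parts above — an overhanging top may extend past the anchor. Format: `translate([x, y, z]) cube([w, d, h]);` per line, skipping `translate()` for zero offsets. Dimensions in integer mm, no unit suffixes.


translate([329, 287, 0]) cube([304, 589, 21]);
translate([329, 287, 21]) cube([304, 21, 138]);
translate([329, 855, 21]) cube([304, 21, 138]);
translate([329, 308, 21]) cube([21, 547, 138]);
translate([612, 308, 21]) cube([21, 547, 138]);


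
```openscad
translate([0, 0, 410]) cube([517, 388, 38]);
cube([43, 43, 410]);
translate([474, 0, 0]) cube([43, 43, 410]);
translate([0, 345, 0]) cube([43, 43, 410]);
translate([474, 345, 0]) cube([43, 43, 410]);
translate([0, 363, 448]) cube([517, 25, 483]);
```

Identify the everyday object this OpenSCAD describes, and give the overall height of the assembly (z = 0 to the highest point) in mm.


A chair. The overall height is 931 mm.

A slab on four corner posts with a tall panel at the back — a chair. The seat slab sits at z = 410 with thickness 38, and the 483 mm backrest starts at the seat top, so the overall height is 410 + 38 + 483 = 931 mm.


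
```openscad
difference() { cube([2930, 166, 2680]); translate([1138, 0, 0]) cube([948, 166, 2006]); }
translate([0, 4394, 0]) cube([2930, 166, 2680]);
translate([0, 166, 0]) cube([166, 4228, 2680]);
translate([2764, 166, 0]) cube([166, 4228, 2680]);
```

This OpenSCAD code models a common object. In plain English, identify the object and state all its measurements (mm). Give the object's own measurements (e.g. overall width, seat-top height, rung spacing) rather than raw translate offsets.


A single room: four walls, each 2680 mm tall and 166 mm thick, enclosing an outside footprint 2930×4560 mm (x × y), no floor or roof. The front and back walls (−y and +y sides) run the full x-width; the side walls fit between their inner faces. A door opening 948 mm wide and 2006 mm tall is cut through the front wall from the floor up, its −x edge 1138 mm from the wall's −x end.


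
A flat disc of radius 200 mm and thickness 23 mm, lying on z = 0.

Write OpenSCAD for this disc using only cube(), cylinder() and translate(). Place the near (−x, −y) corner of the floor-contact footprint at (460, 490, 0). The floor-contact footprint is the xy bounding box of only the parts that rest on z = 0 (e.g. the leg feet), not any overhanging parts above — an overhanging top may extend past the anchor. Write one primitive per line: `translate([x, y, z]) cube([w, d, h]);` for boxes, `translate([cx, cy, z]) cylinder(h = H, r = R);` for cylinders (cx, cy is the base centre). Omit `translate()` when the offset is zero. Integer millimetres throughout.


translate([660, 690, 0]) cylinder(h = 23, r = 200);


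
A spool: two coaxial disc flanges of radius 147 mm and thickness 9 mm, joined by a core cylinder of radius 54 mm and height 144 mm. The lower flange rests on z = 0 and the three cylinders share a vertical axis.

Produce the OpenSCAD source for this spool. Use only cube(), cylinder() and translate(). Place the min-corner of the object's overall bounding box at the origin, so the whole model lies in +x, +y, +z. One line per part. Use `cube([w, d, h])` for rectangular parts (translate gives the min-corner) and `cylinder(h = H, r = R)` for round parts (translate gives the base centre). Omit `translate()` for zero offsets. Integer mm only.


translate([147, 147, 0]) cylinder(h = 9, r = 147);
translate([147, 147, 9]) cylinder(h = 144, r = 54);
translate([147, 147, 153]) cylinder(h = 9, r = 147);


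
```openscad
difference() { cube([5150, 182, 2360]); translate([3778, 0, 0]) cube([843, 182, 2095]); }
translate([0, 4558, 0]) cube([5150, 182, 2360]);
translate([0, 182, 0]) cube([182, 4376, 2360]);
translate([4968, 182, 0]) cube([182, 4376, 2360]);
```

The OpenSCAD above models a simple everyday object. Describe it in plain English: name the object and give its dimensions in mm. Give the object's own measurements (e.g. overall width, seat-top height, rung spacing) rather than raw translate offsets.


A single room: four walls, each 2360 mm tall and 182 mm thick, enclosing an outside footprint 5150×4740 mm (x × y), no floor or roof. The front and back walls (−y and +y sides) run the full x-width; the side walls fit between their inner faces. A door opening 843 mm wide and 2095 mm tall is cut through the front wall from the floor up, its −x edge 3778 mm from the wall's −x end.


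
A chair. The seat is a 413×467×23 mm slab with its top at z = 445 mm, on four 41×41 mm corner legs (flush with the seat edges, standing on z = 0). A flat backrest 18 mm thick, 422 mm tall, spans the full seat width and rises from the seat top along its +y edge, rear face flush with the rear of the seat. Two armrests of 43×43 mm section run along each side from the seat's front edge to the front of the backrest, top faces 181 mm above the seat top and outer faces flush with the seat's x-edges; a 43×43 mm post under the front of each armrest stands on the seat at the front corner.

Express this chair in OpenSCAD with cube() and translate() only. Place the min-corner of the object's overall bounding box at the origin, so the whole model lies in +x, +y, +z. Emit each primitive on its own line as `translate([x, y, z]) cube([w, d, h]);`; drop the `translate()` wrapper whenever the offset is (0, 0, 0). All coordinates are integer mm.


translate([0, 0, 422]) cube([413, 467, 23]);
cube([41, 41, 422]);
translate([372, 0, 0]) cube([41, 41, 422]);
translate([0, 426, 0]) cube([41, 41, 422]);
translate([372, 426, 0]) cube([41, 41, 422]);
translate([0, 449, 445]) cube([413, 18, 422]);
translate([0, 0, 583]) cube([43, 449, 43]);
translate([370, 0, 583]) cube([43, 449, 43]);
translate([0, 0, 445]) cube([43, 43, 138]);
translate([370, 0, 445]) cube([43, 43, 138]);


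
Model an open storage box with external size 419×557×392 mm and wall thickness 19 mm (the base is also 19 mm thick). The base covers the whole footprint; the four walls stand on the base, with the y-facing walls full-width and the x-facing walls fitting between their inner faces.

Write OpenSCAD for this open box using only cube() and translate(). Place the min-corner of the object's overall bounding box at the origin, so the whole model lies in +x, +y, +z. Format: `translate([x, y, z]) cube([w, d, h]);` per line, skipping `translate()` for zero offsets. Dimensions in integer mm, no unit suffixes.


cube([419, 557, 19]);
translate([0, 0, 19]) cube([419, 19, 373]);
translate([0, 538, 19]) cube([419, 19, 373]);
translate([0, 19, 19]) cube([19, 519, 373]);
translate([400, 19, 19]) cube([19, 519, 373]);
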